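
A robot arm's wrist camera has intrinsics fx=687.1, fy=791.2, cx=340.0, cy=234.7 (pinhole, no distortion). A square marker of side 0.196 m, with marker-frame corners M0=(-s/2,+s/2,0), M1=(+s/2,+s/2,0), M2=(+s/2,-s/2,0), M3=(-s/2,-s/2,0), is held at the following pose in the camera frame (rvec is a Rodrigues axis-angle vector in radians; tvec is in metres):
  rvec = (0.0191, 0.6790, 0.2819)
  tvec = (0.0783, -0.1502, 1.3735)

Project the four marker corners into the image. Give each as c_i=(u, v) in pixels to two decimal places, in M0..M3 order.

c0=(330.97, 189.93) c1=(405.61, 216.69) c2=(432.63, 101.87) c3=(354.58, 84.46)

Intrinsics K: fx=687.1, fy=791.2, cx=340.0, cy=234.7
Marker side s = 0.196 m; corners in marker frame (Z=0):
  M0 = (-0.0980, +0.0980, 0)
  M1 = (+0.0980, +0.0980, 0)
  M2 = (+0.0980, -0.0980, 0)
  M3 = (-0.0980, -0.0980, 0)
rvec = (0.0191, 0.6790, 0.2819), |rvec| = θ = 0.73544 rad = 42.138°
Rodrigues: sinθ=0.67091, 1−cosθ=0.25847; R = I + sinθ·[k]× + (1−cosθ)·[k]×²:
    [+0.74171 -0.25097 +0.62200]
    [+0.26336 +0.96185 +0.07404]
    [-0.61685 +0.10889 +0.77951]
t = (0.0783, -0.1502, 1.3735) m
M0: Pc = R·M0+t = (-0.01898, -0.08175, +1.44462); u = 687.1·(-0.01898)/1.44462 + 340.0 = 330.9714, v = 791.2·(-0.08175)/1.44462 + 234.7 = 189.9276
M1: Pc = R·M1+t = (+0.12639, -0.03013, +1.32372); u = 687.1·(+0.12639)/1.32372 + 340.0 = 405.6063, v = 791.2·(-0.03013)/1.32372 + 234.7 = 216.6916
M2: Pc = R·M2+t = (+0.17558, -0.21865, +1.30238); u = 687.1·(+0.17558)/1.30238 + 340.0 = 432.6327, v = 791.2·(-0.21865)/1.30238 + 234.7 = 101.8681
M3: Pc = R·M3+t = (+0.03021, -0.27027, +1.42328); u = 687.1·(+0.03021)/1.42328 + 340.0 = 354.5829, v = 791.2·(-0.27027)/1.42328 + 234.7 = 84.4566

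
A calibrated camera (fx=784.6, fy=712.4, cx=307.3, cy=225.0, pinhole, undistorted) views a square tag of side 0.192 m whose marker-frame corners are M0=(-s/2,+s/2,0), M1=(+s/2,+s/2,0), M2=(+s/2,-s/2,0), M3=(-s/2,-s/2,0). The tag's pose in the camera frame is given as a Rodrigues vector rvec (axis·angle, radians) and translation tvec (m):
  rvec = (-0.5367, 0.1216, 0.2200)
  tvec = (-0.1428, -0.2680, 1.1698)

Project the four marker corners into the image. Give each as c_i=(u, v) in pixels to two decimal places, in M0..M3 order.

c0=(129.02, 97.06) c1=(255.73, 114.97) c2=(289.79, 28.33) c3=(171.89, 14.11)

Intrinsics K: fx=784.6, fy=712.4, cx=307.3, cy=225.0
Marker side s = 0.192 m; corners in marker frame (Z=0):
  M0 = (-0.0960, +0.0960, 0)
  M1 = (+0.0960, +0.0960, 0)
  M2 = (+0.0960, -0.0960, 0)
  M3 = (-0.0960, -0.0960, 0)
rvec = (-0.5367, 0.1216, 0.2200), |rvec| = θ = 0.59265 rad = 33.956°
Rodrigues: sinθ=0.55856, 1−cosθ=0.17054; R = I + sinθ·[k]× + (1−cosθ)·[k]×²:
    [+0.96932 -0.23903 +0.05728]
    [+0.17566 +0.83664 +0.51882]
    [-0.17193 -0.49284 +0.85296]
t = (-0.1428, -0.2680, 1.1698) m
M0: Pc = R·M0+t = (-0.25880, -0.20455, +1.13899); u = 784.6·(-0.25880)/1.13899 + 307.3 = 129.0232, v = 712.4·(-0.20455)/1.13899 + 225.0 = 97.0640
M1: Pc = R·M1+t = (-0.07269, -0.17082, +1.10598); u = 784.6·(-0.07269)/1.10598 + 307.3 = 255.7309, v = 712.4·(-0.17082)/1.10598 + 225.0 = 114.9697
M2: Pc = R·M2+t = (-0.02680, -0.33145, +1.20061); u = 784.6·(-0.02680)/1.20061 + 307.3 = 289.7874, v = 712.4·(-0.33145)/1.20061 + 225.0 = 28.3260
M3: Pc = R·M3+t = (-0.21291, -0.36518, +1.23362); u = 784.6·(-0.21291)/1.23362 + 307.3 = 171.8875, v = 712.4·(-0.36518)/1.23362 + 225.0 = 14.1123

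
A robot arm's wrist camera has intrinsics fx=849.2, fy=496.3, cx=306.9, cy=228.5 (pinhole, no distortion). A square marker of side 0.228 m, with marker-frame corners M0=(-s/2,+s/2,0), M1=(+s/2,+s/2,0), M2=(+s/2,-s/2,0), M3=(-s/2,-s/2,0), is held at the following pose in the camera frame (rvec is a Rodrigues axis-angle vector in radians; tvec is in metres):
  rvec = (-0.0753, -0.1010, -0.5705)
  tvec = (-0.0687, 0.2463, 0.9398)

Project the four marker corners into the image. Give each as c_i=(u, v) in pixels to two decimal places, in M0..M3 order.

Intrinsics K: fx=849.2, fy=496.3, cx=306.9, cy=228.5
Marker side s = 0.228 m; corners in marker frame (Z=0):
  M0 = (-0.1140, +0.1140, 0)
  M1 = (+0.1140, +0.1140, 0)
  M2 = (+0.1140, -0.1140, 0)
  M3 = (-0.1140, -0.1140, 0)
rvec = (-0.0753, -0.1010, -0.5705), |rvec| = θ = 0.58424 rad = 33.475°
Rodrigues: sinθ=0.55157, 1−cosθ=0.16587; R = I + sinθ·[k]× + (1−cosθ)·[k]×²:
    [+0.83688 +0.54229 -0.07448]
    [-0.53490 +0.83909 +0.09909]
    [+0.11623 -0.04309 +0.99229]
t = (-0.0687, 0.2463, 0.9398) m
M0: Pc = R·M0+t = (-0.10228, +0.40293, +0.92164); u = 849.2·(-0.10228)/0.92164 + 306.9 = 212.6554, v = 496.3·(+0.40293)/0.92164 + 228.5 = 445.4791
M1: Pc = R·M1+t = (+0.08853, +0.28098, +0.94814); u = 849.2·(+0.08853)/0.94814 + 306.9 = 386.1882, v = 496.3·(+0.28098)/0.94814 + 228.5 = 375.5769
M2: Pc = R·M2+t = (-0.03512, +0.08967, +0.95796); u = 849.2·(-0.03512)/0.95796 + 306.9 = 275.7708, v = 496.3·(+0.08967)/0.95796 + 228.5 = 274.9540
M3: Pc = R·M3+t = (-0.22593, +0.21162, +0.93146); u = 849.2·(-0.22593)/0.93146 + 306.9 = 100.9269, v = 496.3·(+0.21162)/0.93146 + 228.5 = 341.2563

c0=(212.66, 445.48) c1=(386.19, 375.58) c2=(275.77, 274.95) c3=(100.93, 341.26)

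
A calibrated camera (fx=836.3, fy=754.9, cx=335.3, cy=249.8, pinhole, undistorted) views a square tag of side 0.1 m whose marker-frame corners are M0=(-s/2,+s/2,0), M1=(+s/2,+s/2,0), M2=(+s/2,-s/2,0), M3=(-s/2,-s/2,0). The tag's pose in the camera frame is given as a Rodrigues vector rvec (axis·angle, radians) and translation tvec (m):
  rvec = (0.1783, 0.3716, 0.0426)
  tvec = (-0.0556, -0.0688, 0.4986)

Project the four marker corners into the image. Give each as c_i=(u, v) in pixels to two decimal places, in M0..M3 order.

c0=(172.04, 216.29) c1=(319.11, 225.25) c2=(320.03, 66.92) c3=(167.66, 68.78)

Intrinsics K: fx=836.3, fy=754.9, cx=335.3, cy=249.8
Marker side s = 0.1 m; corners in marker frame (Z=0):
  M0 = (-0.0500, +0.0500, 0)
  M1 = (+0.0500, +0.0500, 0)
  M2 = (+0.0500, -0.0500, 0)
  M3 = (-0.0500, -0.0500, 0)
rvec = (0.1783, 0.3716, 0.0426), |rvec| = θ = 0.41436 rad = 23.741°
Rodrigues: sinθ=0.40260, 1−cosθ=0.08462; R = I + sinθ·[k]× + (1−cosθ)·[k]×²:
    [+0.93104 -0.00873 +0.36480]
    [+0.07405 +0.98344 -0.16544]
    [-0.35731 +0.18104 +0.91627]
t = (-0.0556, -0.0688, 0.4986) m
M0: Pc = R·M0+t = (-0.10259, -0.02333, +0.52552); u = 836.3·(-0.10259)/0.52552 + 335.3 = 172.0417, v = 754.9·(-0.02333)/0.52552 + 249.8 = 216.2859
M1: Pc = R·M1+t = (-0.00948, -0.01593, +0.48979); u = 836.3·(-0.00948)/0.48979 + 335.3 = 319.1054, v = 754.9·(-0.01593)/0.48979 + 249.8 = 225.2539
M2: Pc = R·M2+t = (-0.00861, -0.11427, +0.47168); u = 836.3·(-0.00861)/0.47168 + 335.3 = 320.0325, v = 754.9·(-0.11427)/0.47168 + 249.8 = 66.9184
M3: Pc = R·M3+t = (-0.10172, -0.12167, +0.50741); u = 836.3·(-0.10172)/0.50741 + 335.3 = 167.6563, v = 754.9·(-0.12167)/0.50741 + 249.8 = 68.7802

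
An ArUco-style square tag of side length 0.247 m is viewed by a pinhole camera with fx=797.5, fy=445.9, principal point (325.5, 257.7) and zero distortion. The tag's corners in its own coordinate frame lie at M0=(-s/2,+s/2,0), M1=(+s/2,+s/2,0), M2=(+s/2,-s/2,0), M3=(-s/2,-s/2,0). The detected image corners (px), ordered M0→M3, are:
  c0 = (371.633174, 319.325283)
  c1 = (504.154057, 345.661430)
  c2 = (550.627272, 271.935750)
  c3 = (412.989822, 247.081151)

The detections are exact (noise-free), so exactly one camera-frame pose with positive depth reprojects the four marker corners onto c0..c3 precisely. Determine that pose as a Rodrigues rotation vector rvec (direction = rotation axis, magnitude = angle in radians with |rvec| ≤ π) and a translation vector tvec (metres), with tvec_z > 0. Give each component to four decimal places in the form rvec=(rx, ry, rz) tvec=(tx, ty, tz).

rvec=(0.1333, 0.1966, 0.3067) tvec=(0.2344, 0.1217, 1.4052)

Intrinsics K: fx=797.5, fy=445.9, cx=325.5, cy=257.7
Marker side s = 0.247 m; corners in marker frame (Z=0):
  M0 = (-0.1235, +0.1235, 0)
  M1 = (+0.1235, +0.1235, 0)
  M2 = (+0.1235, -0.1235, 0)
  M3 = (-0.1235, -0.1235, 0)
Detected image corners:
  c0 = (371.633174, 319.325283) px
  c1 = (504.154057, 345.661430) px
  c2 = (550.627272, 271.935750) px
  c3 = (412.989822, 247.081151) px
Planar DLT: solve 8×8 A·h = b for H (H[2,2]=1):
  H  [+490.60956 -125.36369 +458.52480]
  H  [+67.54056 +329.08806 +296.32031]
  H  [-0.12205 +0.11367 +1.00000]
B = K⁻¹H; ‖b₁‖=0.711622, ‖b₂‖=0.711622; λ = 2/(‖b₁‖+‖b₂‖) = 1.405240, sign → tz>0 ⇒ λ=+1.405240
r₁ = λ·B[:,0] = (+0.93448,+0.31197,-0.17151); r₂ = λ·B[:,1] = (-0.28610,+0.94479,+0.15974)
r₃ = r₁×r₂ = (+0.21187,-0.10021,+0.97215); SVD([r₁ r₂ r₃]) → R = UVᵀ:
  R  [+0.93448 -0.28610 +0.21187]
  R  [+0.31197 +0.94479 -0.10021]
  R  [-0.17151 +0.15974 +0.97215]
t = (+0.23440, +0.12171, +1.40524) m
tr R = 2.851421; θ = arccos((tr R − 1)/2) = 0.387886 rad = 22.224°
axis k = ((R−Rᵀ)₃₂, (R−Rᵀ)₁₃, (R−Rᵀ)₂₁) / (2 sinθ) = (+0.343634, +0.506807, +0.790609)
rvec = θ·k = (+0.133291, +0.196583, +0.306666)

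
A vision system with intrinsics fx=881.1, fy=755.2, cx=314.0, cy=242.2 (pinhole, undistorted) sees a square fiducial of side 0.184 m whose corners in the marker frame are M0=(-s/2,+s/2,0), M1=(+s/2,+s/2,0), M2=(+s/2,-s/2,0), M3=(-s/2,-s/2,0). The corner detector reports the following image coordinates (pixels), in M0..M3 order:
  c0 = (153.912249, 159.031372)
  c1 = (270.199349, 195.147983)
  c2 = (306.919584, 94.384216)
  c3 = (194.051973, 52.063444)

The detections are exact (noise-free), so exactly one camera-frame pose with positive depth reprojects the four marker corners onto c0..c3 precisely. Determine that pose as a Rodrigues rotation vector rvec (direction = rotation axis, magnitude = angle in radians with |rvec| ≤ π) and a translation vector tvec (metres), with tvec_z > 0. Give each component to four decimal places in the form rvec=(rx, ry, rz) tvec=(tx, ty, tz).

Intrinsics K: fx=881.1, fy=755.2, cx=314.0, cy=242.2
Marker side s = 0.184 m; corners in marker frame (Z=0):
  M0 = (-0.0920, +0.0920, 0)
  M1 = (+0.0920, +0.0920, 0)
  M2 = (+0.0920, -0.0920, 0)
  M3 = (-0.0920, -0.0920, 0)
Detected image corners:
  c0 = (153.912249, 159.031372) px
  c1 = (270.199349, 195.147983) px
  c2 = (306.919584, 94.384216) px
  c3 = (194.051973, 52.063444) px
Planar DLT: solve 8×8 A·h = b for H (H[2,2]=1):
  H  [+701.87297 -219.50969 +233.15961]
  H  [+256.08473 +558.03456 +125.54856]
  H  [+0.34250 -0.04732 +1.00000]
B = K⁻¹H; ‖b₁‖=0.790476, ‖b₂‖=0.790476; λ = 2/(‖b₁‖+‖b₂‖) = 1.265060, sign → tz>0 ⇒ λ=+1.265060
r₁ = λ·B[:,0] = (+0.85332,+0.29002,+0.43328); r₂ = λ·B[:,1] = (-0.29383,+0.95398,-0.05986)
r₃ = r₁×r₂ = (-0.43071,-0.07623,+0.89927); SVD([r₁ r₂ r₃]) → R = UVᵀ:
  R  [+0.85332 -0.29383 -0.43071]
  R  [+0.29002 +0.95398 -0.07623]
  R  [+0.43328 -0.05986 +0.89927]
t = (-0.11607, -0.19541, +1.26506) m
tr R = 2.706568; θ = arccos((tr R − 1)/2) = 0.548546 rad = 31.429°
axis k = ((R−Rᵀ)₃₂, (R−Rᵀ)₁₃, (R−Rᵀ)₂₁) / (2 sinθ) = (+0.015693, -0.828454, +0.559837)
rvec = θ·k = (+0.008609, -0.454445, +0.307096)

rvec=(0.0086, -0.4544, 0.3071) tvec=(-0.1161, -0.1954, 1.2651)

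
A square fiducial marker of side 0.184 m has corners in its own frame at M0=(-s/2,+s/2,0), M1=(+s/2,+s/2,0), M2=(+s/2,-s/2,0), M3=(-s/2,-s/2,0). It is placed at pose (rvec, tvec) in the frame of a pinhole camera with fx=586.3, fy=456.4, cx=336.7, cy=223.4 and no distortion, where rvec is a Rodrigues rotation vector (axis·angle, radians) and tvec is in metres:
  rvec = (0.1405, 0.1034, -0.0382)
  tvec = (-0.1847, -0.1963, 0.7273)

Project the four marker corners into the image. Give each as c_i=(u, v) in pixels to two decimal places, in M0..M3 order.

c0=(123.99, 161.03) c1=(265.17, 155.84) c2=(255.67, 35.54) c3=(109.81, 44.14)

Intrinsics K: fx=586.3, fy=456.4, cx=336.7, cy=223.4
Marker side s = 0.184 m; corners in marker frame (Z=0):
  M0 = (-0.0920, +0.0920, 0)
  M1 = (+0.0920, +0.0920, 0)
  M2 = (+0.0920, -0.0920, 0)
  M3 = (-0.0920, -0.0920, 0)
rvec = (0.1405, 0.1034, -0.0382), |rvec| = θ = 0.17858 rad = 10.232°
Rodrigues: sinθ=0.17763, 1−cosθ=0.01590; R = I + sinθ·[k]× + (1−cosθ)·[k]×²:
    [+0.99394 +0.04524 +0.10017]
    [-0.03075 +0.98943 -0.14172]
    [-0.10553 +0.13778 +0.98482]
t = (-0.1847, -0.1963, 0.7273) m
M0: Pc = R·M0+t = (-0.27198, -0.10244, +0.74968); u = 586.3·(-0.27198)/0.74968 + 336.7 = 123.9945, v = 456.4·(-0.10244)/0.74968 + 223.4 = 161.0336
M1: Pc = R·M1+t = (-0.08910, -0.10810, +0.73027); u = 586.3·(-0.08910)/0.73027 + 336.7 = 265.1694, v = 456.4·(-0.10810)/0.73027 + 223.4 = 155.8389
M2: Pc = R·M2+t = (-0.09742, -0.29016, +0.70492); u = 586.3·(-0.09742)/0.70492 + 336.7 = 255.6730, v = 456.4·(-0.29016)/0.70492 + 223.4 = 35.5370
M3: Pc = R·M3+t = (-0.28030, -0.28450, +0.72433); u = 586.3·(-0.28030)/0.72433 + 336.7 = 109.8115, v = 456.4·(-0.28450)/0.72433 + 223.4 = 44.1384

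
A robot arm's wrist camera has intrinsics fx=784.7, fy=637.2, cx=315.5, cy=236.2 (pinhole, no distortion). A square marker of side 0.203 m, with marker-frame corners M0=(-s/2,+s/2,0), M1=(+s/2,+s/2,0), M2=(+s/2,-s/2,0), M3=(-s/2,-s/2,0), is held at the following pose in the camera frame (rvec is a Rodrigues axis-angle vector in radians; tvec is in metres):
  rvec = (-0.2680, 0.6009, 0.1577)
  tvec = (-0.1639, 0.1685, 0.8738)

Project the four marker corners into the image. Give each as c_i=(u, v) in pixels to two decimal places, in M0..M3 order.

Intrinsics K: fx=784.7, fy=637.2, cx=315.5, cy=236.2
Marker side s = 0.203 m; corners in marker frame (Z=0):
  M0 = (-0.1015, +0.1015, 0)
  M1 = (+0.1015, +0.1015, 0)
  M2 = (+0.1015, -0.1015, 0)
  M3 = (-0.1015, -0.1015, 0)
rvec = (-0.2680, 0.6009, 0.1577), |rvec| = θ = 0.67659 rad = 38.766°
Rodrigues: sinθ=0.62614, 1−cosθ=0.22029; R = I + sinθ·[k]× + (1−cosθ)·[k]×²:
    [+0.81428 -0.22344 +0.53575]
    [+0.06845 +0.95347 +0.29362]
    [-0.57643 -0.20241 +0.79168]
t = (-0.1639, 0.1685, 0.8738) m
M0: Pc = R·M0+t = (-0.26923, +0.25833, +0.91176); u = 784.7·(-0.26923)/0.91176 + 315.5 = 83.7917, v = 637.2·(+0.25833)/0.91176 + 236.2 = 416.7381
M1: Pc = R·M1+t = (-0.10393, +0.27222, +0.79475); u = 784.7·(-0.10393)/0.79475 + 315.5 = 212.8841, v = 637.2·(+0.27222)/0.79475 + 236.2 = 454.4598
M2: Pc = R·M2+t = (-0.05857, +0.07867, +0.83584); u = 784.7·(-0.05857)/0.83584 + 315.5 = 260.5112, v = 637.2·(+0.07867)/0.83584 + 236.2 = 296.1740
M3: Pc = R·M3+t = (-0.22387, +0.06478, +0.95285); u = 784.7·(-0.22387)/0.95285 + 315.5 = 131.1369, v = 637.2·(+0.06478)/0.95285 + 236.2 = 279.5173

c0=(83.79, 416.74) c1=(212.88, 454.46) c2=(260.51, 296.17) c3=(131.14, 279.52)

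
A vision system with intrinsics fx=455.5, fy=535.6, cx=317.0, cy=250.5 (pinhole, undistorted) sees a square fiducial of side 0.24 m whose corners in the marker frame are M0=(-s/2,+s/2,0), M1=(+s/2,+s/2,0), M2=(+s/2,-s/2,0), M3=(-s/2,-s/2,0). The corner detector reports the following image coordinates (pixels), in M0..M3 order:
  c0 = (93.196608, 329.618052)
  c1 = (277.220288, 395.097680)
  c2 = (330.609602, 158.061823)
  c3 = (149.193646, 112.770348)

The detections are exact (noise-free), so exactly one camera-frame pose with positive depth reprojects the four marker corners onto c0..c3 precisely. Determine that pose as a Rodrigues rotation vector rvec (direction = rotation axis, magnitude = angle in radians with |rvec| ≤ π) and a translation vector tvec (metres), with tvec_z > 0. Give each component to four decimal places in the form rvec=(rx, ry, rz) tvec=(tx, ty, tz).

Intrinsics K: fx=455.5, fy=535.6, cx=317.0, cy=250.5
Marker side s = 0.24 m; corners in marker frame (Z=0):
  M0 = (-0.1200, +0.1200, 0)
  M1 = (+0.1200, +0.1200, 0)
  M2 = (+0.1200, -0.1200, 0)
  M3 = (-0.1200, -0.1200, 0)
Detected image corners:
  c0 = (93.196608, 329.618052) px
  c1 = (277.220288, 395.097680) px
  c2 = (330.609602, 158.061823) px
  c3 = (149.193646, 112.770348) px
Planar DLT: solve 8×8 A·h = b for H (H[2,2]=1):
  H  [+690.68254 -261.86084 +209.43754]
  H  [+147.36662 +904.38948 +245.62157]
  H  [-0.33190 -0.15881 +1.00000]
B = K⁻¹H; ‖b₁‖=1.829870, ‖b₂‖=1.829870; λ = 2/(‖b₁‖+‖b₂‖) = 0.546487, sign → tz>0 ⇒ λ=+0.546487
r₁ = λ·B[:,0] = (+0.95488,+0.23519,-0.18138); r₂ = λ·B[:,1] = (-0.25377,+0.96336,-0.08679)
r₃ = r₁×r₂ = (+0.15432,+0.12890,+0.97958); SVD([r₁ r₂ r₃]) → R = UVᵀ:
  R  [+0.95488 -0.25377 +0.15432]
  R  [+0.23519 +0.96336 +0.12890]
  R  [-0.18138 -0.08679 +0.97958]
t = (-0.12905, -0.00498, +0.54649) m
tr R = 2.897815; θ = arccos((tr R − 1)/2) = 0.321041 rad = 18.394°
axis k = ((R−Rᵀ)₃₂, (R−Rᵀ)₁₃, (R−Rᵀ)₂₁) / (2 sinθ) = (-0.341762, +0.531919, +0.774765)
rvec = θ·k = (-0.109719, +0.170767, +0.248731)

rvec=(-0.1097, 0.1708, 0.2487) tvec=(-0.1290, -0.0050, 0.5465)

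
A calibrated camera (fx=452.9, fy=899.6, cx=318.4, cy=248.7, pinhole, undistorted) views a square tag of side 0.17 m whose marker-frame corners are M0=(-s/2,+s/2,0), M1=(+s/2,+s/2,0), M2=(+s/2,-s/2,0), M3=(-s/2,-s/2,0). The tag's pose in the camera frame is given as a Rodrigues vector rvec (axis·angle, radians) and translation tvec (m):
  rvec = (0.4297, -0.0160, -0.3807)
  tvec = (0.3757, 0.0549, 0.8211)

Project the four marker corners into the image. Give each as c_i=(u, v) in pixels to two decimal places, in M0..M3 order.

c0=(490.35, 412.84) c1=(576.70, 349.60) c2=(564.55, 194.13) c3=(470.77, 265.08)

Intrinsics K: fx=452.9, fy=899.6, cx=318.4, cy=248.7
Marker side s = 0.17 m; corners in marker frame (Z=0):
  M0 = (-0.0850, +0.0850, 0)
  M1 = (+0.0850, +0.0850, 0)
  M2 = (+0.0850, -0.0850, 0)
  M3 = (-0.0850, -0.0850, 0)
rvec = (0.4297, -0.0160, -0.3807), |rvec| = θ = 0.57431 rad = 32.905°
Rodrigues: sinθ=0.54325, 1−cosθ=0.16043; R = I + sinθ·[k]× + (1−cosθ)·[k]×²:
    [+0.92938 +0.35677 -0.09470]
    [-0.36346 +0.83969 -0.40350]
    [-0.06443 +0.40943 +0.91006]
t = (0.3757, 0.0549, 0.8211) m
M0: Pc = R·M0+t = (+0.32703, +0.15717, +0.86138); u = 452.9·(+0.32703)/0.86138 + 318.4 = 490.3466, v = 899.6·(+0.15717)/0.86138 + 248.7 = 412.8418
M1: Pc = R·M1+t = (+0.48502, +0.09538, +0.85042); u = 452.9·(+0.48502)/0.85042 + 318.4 = 576.7026, v = 899.6·(+0.09538)/0.85042 + 248.7 = 349.5952
M2: Pc = R·M2+t = (+0.42437, -0.04737, +0.78082); u = 452.9·(+0.42437)/0.78082 + 318.4 = 564.5484, v = 899.6·(-0.04737)/0.78082 + 248.7 = 194.1265
M3: Pc = R·M3+t = (+0.26638, +0.01442, +0.79178); u = 452.9·(+0.26638)/0.79178 + 318.4 = 470.7693, v = 899.6·(+0.01442)/0.79178 + 248.7 = 265.0839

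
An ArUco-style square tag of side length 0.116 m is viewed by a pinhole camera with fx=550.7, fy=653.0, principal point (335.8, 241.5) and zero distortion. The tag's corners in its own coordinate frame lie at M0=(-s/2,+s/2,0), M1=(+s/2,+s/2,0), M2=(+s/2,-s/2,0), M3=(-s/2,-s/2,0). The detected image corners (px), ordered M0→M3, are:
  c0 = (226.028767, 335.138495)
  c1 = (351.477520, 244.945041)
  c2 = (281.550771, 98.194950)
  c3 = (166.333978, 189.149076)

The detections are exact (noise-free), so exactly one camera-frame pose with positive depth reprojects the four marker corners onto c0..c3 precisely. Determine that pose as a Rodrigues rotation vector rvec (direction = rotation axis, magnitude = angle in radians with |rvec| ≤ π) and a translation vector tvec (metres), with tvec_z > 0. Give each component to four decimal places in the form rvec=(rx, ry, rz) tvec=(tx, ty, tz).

Intrinsics K: fx=550.7, fy=653.0, cx=335.8, cy=241.5
Marker side s = 0.116 m; corners in marker frame (Z=0):
  M0 = (-0.0580, +0.0580, 0)
  M1 = (+0.0580, +0.0580, 0)
  M2 = (+0.0580, -0.0580, 0)
  M3 = (-0.0580, -0.0580, 0)
Detected image corners:
  c0 = (226.028767, 335.138495) px
  c1 = (351.477520, 244.945041) px
  c2 = (281.550771, 98.194950) px
  c3 = (166.333978, 189.149076) px
Planar DLT: solve 8×8 A·h = b for H (H[2,2]=1):
  H  [+940.16589 +421.46009 +254.04397]
  H  [-861.97308 +1146.43676 +215.58189]
  H  [-0.37381 -0.53169 +1.00000]
B = K⁻¹H; ‖b₁‖=2.298077, ‖b₂‖=2.298077; λ = 2/(‖b₁‖+‖b₂‖) = 0.435146, sign → tz>0 ⇒ λ=+0.435146
r₁ = λ·B[:,0] = (+0.84208,-0.51424,-0.16266); r₂ = λ·B[:,1] = (+0.47410,+0.84953,-0.23136)
r₃ = r₁×r₂ = (+0.25716,+0.11771,+0.95917); SVD([r₁ r₂ r₃]) → R = UVᵀ:
  R  [+0.84208 +0.47410 +0.25716]
  R  [-0.51424 +0.84953 +0.11771]
  R  [-0.16266 -0.23136 +0.95917]
t = (-0.06460, -0.01727, +0.43515) m
tr R = 2.650778; θ = arccos((tr R − 1)/2) = 0.599906 rad = 34.372°
axis k = ((R−Rᵀ)₃₂, (R−Rᵀ)₁₃, (R−Rᵀ)₂₁) / (2 sinθ) = (-0.309149, +0.371814, -0.875318)
rvec = θ·k = (-0.185460, +0.223053, -0.525108)

rvec=(-0.1855, 0.2231, -0.5251) tvec=(-0.0646, -0.0173, 0.4351)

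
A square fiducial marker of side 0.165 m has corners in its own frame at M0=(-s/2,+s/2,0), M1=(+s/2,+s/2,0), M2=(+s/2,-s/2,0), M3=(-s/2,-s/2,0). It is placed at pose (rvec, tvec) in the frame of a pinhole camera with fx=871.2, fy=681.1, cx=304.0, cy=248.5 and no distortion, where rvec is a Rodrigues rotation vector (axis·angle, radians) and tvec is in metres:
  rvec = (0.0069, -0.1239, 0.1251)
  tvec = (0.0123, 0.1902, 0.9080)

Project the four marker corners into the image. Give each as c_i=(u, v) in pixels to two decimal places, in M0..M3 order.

c0=(227.11, 447.14) c1=(382.97, 457.91) c2=(402.50, 336.45) c3=(247.12, 322.93)

Intrinsics K: fx=871.2, fy=681.1, cx=304.0, cy=248.5
Marker side s = 0.165 m; corners in marker frame (Z=0):
  M0 = (-0.0825, +0.0825, 0)
  M1 = (+0.0825, +0.0825, 0)
  M2 = (+0.0825, -0.0825, 0)
  M3 = (-0.0825, -0.0825, 0)
rvec = (0.0069, -0.1239, 0.1251), |rvec| = θ = 0.17621 rad = 10.096°
Rodrigues: sinθ=0.17530, 1−cosθ=0.01548; R = I + sinθ·[k]× + (1−cosθ)·[k]×²:
    [+0.98454 -0.12488 -0.12283]
    [+0.12403 +0.99217 -0.01459]
    [+0.12369 -0.00087 +0.99232]
t = (0.0123, 0.1902, 0.9080) m
M0: Pc = R·M0+t = (-0.07923, +0.26182, +0.89772); u = 871.2·(-0.07923)/0.89772 + 304.0 = 227.1137, v = 681.1·(+0.26182)/0.89772 + 248.5 = 447.1433
M1: Pc = R·M1+t = (+0.08322, +0.28229, +0.91813); u = 871.2·(+0.08322)/0.91813 + 304.0 = 382.9678, v = 681.1·(+0.28229)/0.91813 + 248.5 = 457.9089
M2: Pc = R·M2+t = (+0.10383, +0.11858, +0.91828); u = 871.2·(+0.10383)/0.91828 + 304.0 = 402.5044, v = 681.1·(+0.11858)/0.91828 + 248.5 = 336.4513
M3: Pc = R·M3+t = (-0.05862, +0.09811, +0.89787); u = 871.2·(-0.05862)/0.89787 + 304.0 = 247.1192, v = 681.1·(+0.09811)/0.89787 + 248.5 = 322.9266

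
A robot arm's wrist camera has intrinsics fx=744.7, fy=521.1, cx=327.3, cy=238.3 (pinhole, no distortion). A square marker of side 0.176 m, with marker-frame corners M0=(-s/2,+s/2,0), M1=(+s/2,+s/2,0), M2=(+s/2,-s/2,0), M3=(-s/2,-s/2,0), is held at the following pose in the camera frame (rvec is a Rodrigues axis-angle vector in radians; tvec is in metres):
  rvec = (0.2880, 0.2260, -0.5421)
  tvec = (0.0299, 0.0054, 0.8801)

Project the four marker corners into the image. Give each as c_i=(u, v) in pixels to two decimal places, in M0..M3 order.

Intrinsics K: fx=744.7, fy=521.1, cx=327.3, cy=238.3
Marker side s = 0.176 m; corners in marker frame (Z=0):
  M0 = (-0.0880, +0.0880, 0)
  M1 = (+0.0880, +0.0880, 0)
  M2 = (+0.0880, -0.0880, 0)
  M3 = (-0.0880, -0.0880, 0)
rvec = (0.2880, 0.2260, -0.5421), |rvec| = θ = 0.65413 rad = 37.479°
Rodrigues: sinθ=0.60847, 1−cosθ=0.20643; R = I + sinθ·[k]× + (1−cosθ)·[k]×²:
    [+0.83359 +0.53566 +0.13491]
    [-0.47286 +0.81821 -0.32700]
    [-0.28554 +0.20879 +0.93535]
t = (0.0299, 0.0054, 0.8801) m
M0: Pc = R·M0+t = (+0.00368, +0.11901, +0.92360); u = 744.7·(+0.00368)/0.92360 + 327.3 = 330.2689, v = 521.1·(+0.11901)/0.92360 + 238.3 = 305.4485
M1: Pc = R·M1+t = (+0.15039, +0.03579, +0.87335); u = 744.7·(+0.15039)/0.87335 + 327.3 = 455.5404, v = 521.1·(+0.03579)/0.87335 + 238.3 = 259.6557
M2: Pc = R·M2+t = (+0.05612, -0.10821, +0.83660); u = 744.7·(+0.05612)/0.83660 + 327.3 = 377.2534, v = 521.1·(-0.10821)/0.83660 + 238.3 = 170.8954
M3: Pc = R·M3+t = (-0.09059, -0.02499, +0.88685); u = 744.7·(-0.09059)/0.88685 + 327.3 = 251.2275, v = 521.1·(-0.02499)/0.88685 + 238.3 = 223.6155

c0=(330.27, 305.45) c1=(455.54, 259.66) c2=(377.25, 170.90) c3=(251.23, 223.62)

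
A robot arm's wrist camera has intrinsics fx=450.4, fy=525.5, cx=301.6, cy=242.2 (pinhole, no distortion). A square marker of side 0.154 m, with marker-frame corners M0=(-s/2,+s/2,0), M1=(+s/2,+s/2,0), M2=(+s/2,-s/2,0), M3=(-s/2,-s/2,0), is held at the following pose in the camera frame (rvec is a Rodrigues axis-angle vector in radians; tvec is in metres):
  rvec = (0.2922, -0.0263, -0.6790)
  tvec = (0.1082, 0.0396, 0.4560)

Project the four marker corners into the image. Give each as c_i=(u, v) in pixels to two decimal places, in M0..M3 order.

Intrinsics K: fx=450.4, fy=525.5, cx=301.6, cy=242.2
Marker side s = 0.154 m; corners in marker frame (Z=0):
  M0 = (-0.0770, +0.0770, 0)
  M1 = (+0.0770, +0.0770, 0)
  M2 = (+0.0770, -0.0770, 0)
  M3 = (-0.0770, -0.0770, 0)
rvec = (0.2922, -0.0263, -0.6790), |rvec| = θ = 0.73967 rad = 42.380°
Rodrigues: sinθ=0.67405, 1−cosθ=0.26131; R = I + sinθ·[k]× + (1−cosθ)·[k]×²:
    [+0.77947 +0.61509 -0.11873]
    [-0.62243 +0.73902 -0.25775]
    [-0.07079 +0.27480 +0.95889]
t = (0.1082, 0.0396, 0.4560) m
M0: Pc = R·M0+t = (+0.09554, +0.14443, +0.48261); u = 450.4·(+0.09554)/0.48261 + 301.6 = 390.7657, v = 525.5·(+0.14443)/0.48261 + 242.2 = 399.4669
M1: Pc = R·M1+t = (+0.21558, +0.04858, +0.47171); u = 450.4·(+0.21558)/0.47171 + 301.6 = 507.4422, v = 525.5·(+0.04858)/0.47171 + 242.2 = 296.3172
M2: Pc = R·M2+t = (+0.12086, -0.06523, +0.42939); u = 450.4·(+0.12086)/0.42939 + 301.6 = 428.3713, v = 525.5·(-0.06523)/0.42939 + 242.2 = 162.3676
M3: Pc = R·M3+t = (+0.00082, +0.03062, +0.44029); u = 450.4·(+0.00082)/0.44029 + 301.6 = 302.4380, v = 525.5·(+0.03062)/0.44029 + 242.2 = 278.7486

c0=(390.77, 399.47) c1=(507.44, 296.32) c2=(428.37, 162.37) c3=(302.44, 278.75)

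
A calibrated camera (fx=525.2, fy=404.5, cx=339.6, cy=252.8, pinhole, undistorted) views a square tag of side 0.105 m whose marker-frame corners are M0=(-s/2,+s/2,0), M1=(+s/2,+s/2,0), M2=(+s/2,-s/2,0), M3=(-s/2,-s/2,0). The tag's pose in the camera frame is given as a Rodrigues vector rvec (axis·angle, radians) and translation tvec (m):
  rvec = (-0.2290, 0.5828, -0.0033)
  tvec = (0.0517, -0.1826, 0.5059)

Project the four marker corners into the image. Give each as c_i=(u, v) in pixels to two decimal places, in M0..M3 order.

Intrinsics K: fx=525.2, fy=404.5, cx=339.6, cy=252.8
Marker side s = 0.105 m; corners in marker frame (Z=0):
  M0 = (-0.0525, +0.0525, 0)
  M1 = (+0.0525, +0.0525, 0)
  M2 = (+0.0525, -0.0525, 0)
  M3 = (-0.0525, -0.0525, 0)
rvec = (-0.2290, 0.5828, -0.0033), |rvec| = θ = 0.62619 rad = 35.878°
Rodrigues: sinθ=0.58606, 1−cosθ=0.18973; R = I + sinθ·[k]× + (1−cosθ)·[k]×²:
    [+0.83564 -0.06149 +0.54582]
    [-0.06767 +0.97462 +0.21339]
    [-0.54509 -0.21526 +0.81027]
t = (0.0517, -0.1826, 0.5059) m
M0: Pc = R·M0+t = (+0.00460, -0.12788, +0.52322); u = 525.2·(+0.00460)/0.52322 + 339.6 = 344.2179, v = 404.5·(-0.12788)/0.52322 + 252.8 = 153.9356
M1: Pc = R·M1+t = (+0.09234, -0.13498, +0.46598); u = 525.2·(+0.09234)/0.46598 + 339.6 = 443.6783, v = 404.5·(-0.13498)/0.46598 + 252.8 = 135.6250
M2: Pc = R·M2+t = (+0.09880, -0.23732, +0.48858); u = 525.2·(+0.09880)/0.48858 + 339.6 = 445.8039, v = 404.5·(-0.23732)/0.48858 + 252.8 = 56.3220
M3: Pc = R·M3+t = (+0.01106, -0.23022, +0.54582); u = 525.2·(+0.01106)/0.54582 + 339.6 = 350.2392, v = 404.5·(-0.23022)/0.54582 + 252.8 = 82.1901

c0=(344.22, 153.94) c1=(443.68, 135.63) c2=(445.80, 56.32) c3=(350.24, 82.19)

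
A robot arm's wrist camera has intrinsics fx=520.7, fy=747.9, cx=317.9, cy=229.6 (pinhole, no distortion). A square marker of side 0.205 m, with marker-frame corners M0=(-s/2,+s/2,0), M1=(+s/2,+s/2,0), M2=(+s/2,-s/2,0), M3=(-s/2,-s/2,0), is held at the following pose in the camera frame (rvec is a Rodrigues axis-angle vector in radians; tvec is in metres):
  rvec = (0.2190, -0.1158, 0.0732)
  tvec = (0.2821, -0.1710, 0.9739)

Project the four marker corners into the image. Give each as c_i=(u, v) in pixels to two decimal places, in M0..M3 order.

Intrinsics K: fx=520.7, fy=747.9, cx=317.9, cy=229.6
Marker side s = 0.205 m; corners in marker frame (Z=0):
  M0 = (-0.1025, +0.1025, 0)
  M1 = (+0.1025, +0.1025, 0)
  M2 = (+0.1025, -0.1025, 0)
  M3 = (-0.1025, -0.1025, 0)
rvec = (0.2190, -0.1158, 0.0732), |rvec| = θ = 0.25832 rad = 14.801°
Rodrigues: sinθ=0.25546, 1−cosθ=0.03318; R = I + sinθ·[k]× + (1−cosθ)·[k]×²:
    [+0.99067 -0.08500 -0.10655]
    [+0.05978 +0.97349 -0.22079]
    [+0.12249 +0.21236 +0.96948]
t = (0.2821, -0.1710, 0.9739) m
M0: Pc = R·M0+t = (+0.17184, -0.07734, +0.98311); u = 520.7·(+0.17184)/0.98311 + 317.9 = 408.9164, v = 747.9·(-0.07734)/0.98311 + 229.6 = 170.7601
M1: Pc = R·M1+t = (+0.37493, -0.06509, +1.00822); u = 520.7·(+0.37493)/1.00822 + 317.9 = 511.5347, v = 747.9·(-0.06509)/1.00822 + 229.6 = 181.3161
M2: Pc = R·M2+t = (+0.39236, -0.26466, +0.96469); u = 520.7·(+0.39236)/0.96469 + 317.9 = 529.6779, v = 747.9·(-0.26466)/0.96469 + 229.6 = 24.4191
M3: Pc = R·M3+t = (+0.18927, -0.27691, +0.93958); u = 520.7·(+0.18927)/0.93958 + 317.9 = 422.7899, v = 747.9·(-0.27691)/0.93958 + 229.6 = 9.1810

c0=(408.92, 170.76) c1=(511.53, 181.32) c2=(529.68, 24.42) c3=(422.79, 9.18)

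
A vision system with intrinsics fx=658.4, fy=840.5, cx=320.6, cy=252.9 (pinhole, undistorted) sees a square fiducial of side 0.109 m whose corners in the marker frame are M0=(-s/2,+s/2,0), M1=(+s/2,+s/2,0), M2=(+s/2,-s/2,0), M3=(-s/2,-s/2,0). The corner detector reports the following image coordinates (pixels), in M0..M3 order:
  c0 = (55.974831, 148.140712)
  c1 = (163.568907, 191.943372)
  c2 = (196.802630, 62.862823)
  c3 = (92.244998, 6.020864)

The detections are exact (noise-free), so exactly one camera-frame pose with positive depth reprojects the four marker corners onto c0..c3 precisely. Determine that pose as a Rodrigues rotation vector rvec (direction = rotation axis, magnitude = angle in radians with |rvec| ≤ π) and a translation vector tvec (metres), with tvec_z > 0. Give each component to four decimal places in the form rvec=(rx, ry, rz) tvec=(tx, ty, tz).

Intrinsics K: fx=658.4, fy=840.5, cx=320.6, cy=252.9
Marker side s = 0.109 m; corners in marker frame (Z=0):
  M0 = (-0.0545, +0.0545, 0)
  M1 = (+0.0545, +0.0545, 0)
  M2 = (+0.0545, -0.0545, 0)
  M3 = (-0.0545, -0.0545, 0)
Detected image corners:
  c0 = (55.974831, 148.140712) px
  c1 = (163.568907, 191.943372) px
  c2 = (196.802630, 62.862823) px
  c3 = (92.244998, 6.020864) px
Planar DLT: solve 8×8 A·h = b for H (H[2,2]=1):
  H  [+1084.24990 -315.16875 +129.65035]
  H  [+550.90047 +1243.59821 +103.52670]
  H  [+0.87346 +0.02354 +1.00000]
B = K⁻¹H; ‖b₁‖=1.552124, ‖b₂‖=1.552124; λ = 2/(‖b₁‖+‖b₂‖) = 0.644278, sign → tz>0 ⇒ λ=+0.644278
r₁ = λ·B[:,0] = (+0.78697,+0.25296,+0.56275); r₂ = λ·B[:,1] = (-0.31579,+0.94871,+0.01517)
r₃ = r₁×r₂ = (-0.53005,-0.18965,+0.82649); SVD([r₁ r₂ r₃]) → R = UVᵀ:
  R  [+0.78697 -0.31579 -0.53005]
  R  [+0.25296 +0.94871 -0.18965]
  R  [+0.56275 +0.01517 +0.82649]
t = (-0.18685, -0.11450, +0.64428) m
tr R = 2.562160; θ = arccos((tr R − 1)/2) = 0.674403 rad = 38.640°
axis k = ((R−Rᵀ)₃₂, (R−Rᵀ)₁₃, (R−Rᵀ)₂₁) / (2 sinθ) = (+0.164005, -0.875041, +0.455418)
rvec = θ·k = (+0.110605, -0.590130, +0.307135)

rvec=(0.1106, -0.5901, 0.3071) tvec=(-0.1869, -0.1145, 0.6443)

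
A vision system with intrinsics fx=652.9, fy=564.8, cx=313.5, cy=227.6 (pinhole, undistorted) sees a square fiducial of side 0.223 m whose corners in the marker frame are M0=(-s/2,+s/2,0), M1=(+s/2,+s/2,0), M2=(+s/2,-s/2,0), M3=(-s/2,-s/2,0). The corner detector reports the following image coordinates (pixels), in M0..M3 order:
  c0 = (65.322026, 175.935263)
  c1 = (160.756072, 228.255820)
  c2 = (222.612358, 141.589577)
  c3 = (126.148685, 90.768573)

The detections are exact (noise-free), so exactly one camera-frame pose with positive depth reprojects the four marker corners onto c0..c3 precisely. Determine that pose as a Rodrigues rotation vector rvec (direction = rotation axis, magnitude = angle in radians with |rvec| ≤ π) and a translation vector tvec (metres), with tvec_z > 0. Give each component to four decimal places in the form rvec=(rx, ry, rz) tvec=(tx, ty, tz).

Intrinsics K: fx=652.9, fy=564.8, cx=313.5, cy=227.6
Marker side s = 0.223 m; corners in marker frame (Z=0):
  M0 = (-0.1115, +0.1115, 0)
  M1 = (+0.1115, +0.1115, 0)
  M2 = (+0.1115, -0.1115, 0)
  M3 = (-0.1115, -0.1115, 0)
Detected image corners:
  c0 = (65.322026, 175.935263) px
  c1 = (160.756072, 228.255820) px
  c2 = (222.612358, 141.589577) px
  c3 = (126.148685, 90.768573) px
Planar DLT: solve 8×8 A·h = b for H (H[2,2]=1):
  H  [+419.13598 -275.25296 +143.30030]
  H  [+218.93562 +385.02621 +158.90804]
  H  [-0.07744 -0.00138 +1.00000]
B = K⁻¹H; ‖b₁‖=0.801659, ‖b₂‖=0.801659; λ = 2/(‖b₁‖+‖b₂‖) = 1.247414, sign → tz>0 ⇒ λ=+1.247414
r₁ = λ·B[:,0] = (+0.84717,+0.52246,-0.09659); r₂ = λ·B[:,1] = (-0.52506,+0.85106,-0.00173)
r₃ = r₁×r₂ = (+0.08131,+0.05218,+0.99532); SVD([r₁ r₂ r₃]) → R = UVᵀ:
  R  [+0.84717 -0.52506 +0.08131]
  R  [+0.52246 +0.85106 +0.05218]
  R  [-0.09659 -0.00173 +0.99532]
t = (-0.32518, -0.15171, +1.24741) m
tr R = 2.693556; θ = arccos((tr R − 1)/2) = 0.560897 rad = 32.137°
axis k = ((R−Rᵀ)₃₂, (R−Rᵀ)₁₃, (R−Rᵀ)₂₁) / (2 sinθ) = (-0.050672, +0.167217, +0.984617)
rvec = θ·k = (-0.028422, +0.093791, +0.552269)

rvec=(-0.0284, 0.0938, 0.5523) tvec=(-0.3252, -0.1517, 1.2474)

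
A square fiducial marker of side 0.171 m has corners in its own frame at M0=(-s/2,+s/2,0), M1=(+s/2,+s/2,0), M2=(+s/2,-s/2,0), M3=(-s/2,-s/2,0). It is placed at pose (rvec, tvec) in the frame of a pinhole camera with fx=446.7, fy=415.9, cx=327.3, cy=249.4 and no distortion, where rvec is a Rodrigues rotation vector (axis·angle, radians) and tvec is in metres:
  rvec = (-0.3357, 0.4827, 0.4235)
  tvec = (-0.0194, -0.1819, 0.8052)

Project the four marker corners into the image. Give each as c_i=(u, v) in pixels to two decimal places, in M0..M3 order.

c0=(258.60, 181.90) c1=(332.99, 203.63) c2=(378.29, 127.24) c3=(302.42, 114.10)

Intrinsics K: fx=446.7, fy=415.9, cx=327.3, cy=249.4
Marker side s = 0.171 m; corners in marker frame (Z=0):
  M0 = (-0.0855, +0.0855, 0)
  M1 = (+0.0855, +0.0855, 0)
  M2 = (+0.0855, -0.0855, 0)
  M3 = (-0.0855, -0.0855, 0)
rvec = (-0.3357, 0.4827, 0.4235), |rvec| = θ = 0.72460 rad = 41.517°
Rodrigues: sinθ=0.66284, 1−cosθ=0.25124; R = I + sinθ·[k]× + (1−cosθ)·[k]×²:
    [+0.80269 -0.46494 +0.37353]
    [+0.30986 +0.86025 +0.40490]
    [-0.50958 -0.20927 +0.83458]
t = (-0.0194, -0.1819, 0.8052) m
M0: Pc = R·M0+t = (-0.12778, -0.13484, +0.83088); u = 446.7·(-0.12778)/0.83088 + 327.3 = 258.6011, v = 415.9·(-0.13484)/0.83088 + 249.4 = 181.9043
M1: Pc = R·M1+t = (+0.00948, -0.08185, +0.74374); u = 446.7·(+0.00948)/0.74374 + 327.3 = 332.9924, v = 415.9·(-0.08185)/0.74374 + 249.4 = 203.6266
M2: Pc = R·M2+t = (+0.08898, -0.22896, +0.77952); u = 446.7·(+0.08898)/0.77952 + 327.3 = 378.2906, v = 415.9·(-0.22896)/0.77952 + 249.4 = 127.2435
M3: Pc = R·M3+t = (-0.04828, -0.28195, +0.86666); u = 446.7·(-0.04828)/0.86666 + 327.3 = 302.4165, v = 415.9·(-0.28195)/0.86666 + 249.4 = 114.0981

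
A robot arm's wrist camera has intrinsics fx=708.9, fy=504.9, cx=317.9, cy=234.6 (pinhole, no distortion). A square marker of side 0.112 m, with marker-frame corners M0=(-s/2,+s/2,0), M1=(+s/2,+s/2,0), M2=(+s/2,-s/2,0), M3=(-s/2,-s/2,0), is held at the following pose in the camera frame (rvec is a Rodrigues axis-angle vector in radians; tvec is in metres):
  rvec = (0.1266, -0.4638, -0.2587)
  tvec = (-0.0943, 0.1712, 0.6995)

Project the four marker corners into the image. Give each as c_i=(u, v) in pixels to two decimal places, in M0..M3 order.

c0=(183.07, 411.55) c1=(285.20, 378.88) c2=(260.08, 306.86) c3=(153.08, 335.36)

Intrinsics K: fx=708.9, fy=504.9, cx=317.9, cy=234.6
Marker side s = 0.112 m; corners in marker frame (Z=0):
  M0 = (-0.0560, +0.0560, 0)
  M1 = (+0.0560, +0.0560, 0)
  M2 = (+0.0560, -0.0560, 0)
  M3 = (-0.0560, -0.0560, 0)
rvec = (0.1266, -0.4638, -0.2587), |rvec| = θ = 0.54595 rad = 31.281°
Rodrigues: sinθ=0.51923, 1−cosθ=0.14537; R = I + sinθ·[k]× + (1−cosθ)·[k]×²:
    [+0.86245 +0.21740 -0.45707]
    [-0.27468 +0.95954 -0.06189]
    [+0.42513 +0.17892 +0.88727]
t = (-0.0943, 0.1712, 0.6995) m
M0: Pc = R·M0+t = (-0.13042, +0.24032, +0.68571); u = 708.9·(-0.13042)/0.68571 + 317.9 = 183.0670, v = 504.9·(+0.24032)/0.68571 + 234.6 = 411.5483
M1: Pc = R·M1+t = (-0.03383, +0.20955, +0.73333); u = 708.9·(-0.03383)/0.73333 + 317.9 = 285.1985, v = 504.9·(+0.20955)/0.73333 + 234.6 = 378.8783
M2: Pc = R·M2+t = (-0.05818, +0.10208, +0.71329); u = 708.9·(-0.05818)/0.71329 + 317.9 = 260.0805, v = 504.9·(+0.10208)/0.71329 + 234.6 = 306.8599
M3: Pc = R·M3+t = (-0.15477, +0.13285, +0.66567); u = 708.9·(-0.15477)/0.66567 + 317.9 = 153.0779, v = 504.9·(+0.13285)/0.66567 + 234.6 = 335.3621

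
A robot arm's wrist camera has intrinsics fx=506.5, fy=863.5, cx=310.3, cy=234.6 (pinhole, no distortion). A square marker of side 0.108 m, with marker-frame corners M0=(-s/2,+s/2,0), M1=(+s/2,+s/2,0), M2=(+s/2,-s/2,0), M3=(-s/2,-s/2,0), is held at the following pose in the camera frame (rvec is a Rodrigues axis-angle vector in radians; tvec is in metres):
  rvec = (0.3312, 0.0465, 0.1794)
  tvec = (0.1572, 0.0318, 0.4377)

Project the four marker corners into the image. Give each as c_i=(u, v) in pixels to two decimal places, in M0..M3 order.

Intrinsics K: fx=506.5, fy=863.5, cx=310.3, cy=234.6
Marker side s = 0.108 m; corners in marker frame (Z=0):
  M0 = (-0.0540, +0.0540, 0)
  M1 = (+0.0540, +0.0540, 0)
  M2 = (+0.0540, -0.0540, 0)
  M3 = (-0.0540, -0.0540, 0)
rvec = (0.3312, 0.0465, 0.1794), |rvec| = θ = 0.37953 rad = 21.745°
Rodrigues: sinθ=0.37048, 1−cosθ=0.07116; R = I + sinθ·[k]× + (1−cosθ)·[k]×²:
    [+0.98303 -0.16752 +0.07475]
    [+0.18273 +0.92991 -0.31918]
    [-0.01604 +0.32743 +0.94474]
t = (0.1572, 0.0318, 0.4377) m
M0: Pc = R·M0+t = (+0.09507, +0.07215, +0.45625); u = 506.5·(+0.09507)/0.45625 + 310.3 = 415.8419, v = 863.5·(+0.07215)/0.45625 + 234.6 = 371.1474
M1: Pc = R·M1+t = (+0.20124, +0.09188, +0.45452); u = 506.5·(+0.20124)/0.45452 + 310.3 = 534.5544, v = 863.5·(+0.09188)/0.45452 + 234.6 = 409.1611
M2: Pc = R·M2+t = (+0.21933, -0.00855, +0.41915); u = 506.5·(+0.21933)/0.41915 + 310.3 = 575.3356, v = 863.5·(-0.00855)/0.41915 + 234.6 = 216.9912
M3: Pc = R·M3+t = (+0.11316, -0.02828, +0.42088); u = 506.5·(+0.11316)/0.42088 + 310.3 = 446.4812, v = 863.5·(-0.02828)/0.42088 + 234.6 = 176.5746

c0=(415.84, 371.15) c1=(534.55, 409.16) c2=(575.34, 216.99) c3=(446.48, 176.57)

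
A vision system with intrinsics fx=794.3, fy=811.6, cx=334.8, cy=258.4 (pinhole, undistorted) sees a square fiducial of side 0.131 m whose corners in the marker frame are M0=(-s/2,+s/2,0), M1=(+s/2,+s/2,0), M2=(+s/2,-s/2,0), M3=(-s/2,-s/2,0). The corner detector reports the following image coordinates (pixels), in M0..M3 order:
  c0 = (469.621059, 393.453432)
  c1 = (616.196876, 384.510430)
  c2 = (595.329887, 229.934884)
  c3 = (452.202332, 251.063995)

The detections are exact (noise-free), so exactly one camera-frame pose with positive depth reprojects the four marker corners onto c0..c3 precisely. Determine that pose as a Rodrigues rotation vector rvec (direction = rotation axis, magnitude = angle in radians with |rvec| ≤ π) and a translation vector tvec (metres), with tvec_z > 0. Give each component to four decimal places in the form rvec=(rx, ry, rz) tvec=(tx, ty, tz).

rvec=(-0.0415, 0.4764, -0.1284) tvec=(0.1758, 0.0494, 0.7143)

Intrinsics K: fx=794.3, fy=811.6, cx=334.8, cy=258.4
Marker side s = 0.131 m; corners in marker frame (Z=0):
  M0 = (-0.0655, +0.0655, 0)
  M1 = (+0.0655, +0.0655, 0)
  M2 = (+0.0655, -0.0655, 0)
  M3 = (-0.0655, -0.0655, 0)
Detected image corners:
  c0 = (469.621059, 393.453432) px
  c1 = (616.196876, 384.510430) px
  c2 = (595.329887, 229.934884) px
  c3 = (452.202332, 251.063995) px
Planar DLT: solve 8×8 A·h = b for H (H[2,2]=1):
  H  [+766.24760 +93.51559 +530.25741]
  H  [-315.37170 +1100.79034 +314.57935]
  H  [-0.63638 -0.09762 +1.00000]
B = K⁻¹H; ‖b₁‖=1.399877, ‖b₂‖=1.399877; λ = 2/(‖b₁‖+‖b₂‖) = 0.714348, sign → tz>0 ⇒ λ=+0.714348
r₁ = λ·B[:,0] = (+0.88073,-0.13285,-0.45460); r₂ = λ·B[:,1] = (+0.11350,+0.99109,-0.06973)
r₃ = r₁×r₂ = (+0.45981,+0.00982,+0.88796); SVD([r₁ r₂ r₃]) → R = UVᵀ:
  R  [+0.88073 +0.11350 +0.45981]
  R  [-0.13285 +0.99109 +0.00982]
  R  [-0.45460 -0.06973 +0.88796]
t = (+0.17578, +0.04945, +0.71435) m
tr R = 2.759785; θ = arccos((tr R − 1)/2) = 0.495161 rad = 28.371°
axis k = ((R−Rᵀ)₃₂, (R−Rᵀ)₁₃, (R−Rᵀ)₂₁) / (2 sinθ) = (-0.083714, +0.962186, -0.259212)
rvec = θ·k = (-0.041452, +0.476436, -0.128352)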